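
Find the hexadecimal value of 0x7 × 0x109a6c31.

0x7438f557

Multiply each base-16 digit by 7, carrying:
  1×7 = 7 → write 7
  3×7 = 21 → write 5 carry 1
  c×7+1 = 85 → write 5 carry 5
  6×7+5 = 47 → write f carry 2
  a×7+2 = 72 → write 8 carry 4
  9×7+4 = 67 → write 3 carry 4
  0×7+4 = 4 → write 4
  1×7 = 7 → write 7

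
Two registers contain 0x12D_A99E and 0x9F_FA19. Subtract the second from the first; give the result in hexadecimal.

Subtract column by column in base 16:
  E-9 → 5
  9-1 → 8
  9-A → F (borrow)
  A-F-1 → A (borrow)
  D-F-1 → D (borrow)
  2-9-1 → 8 (borrow)
  1-0-1 → 0

0x8DAF85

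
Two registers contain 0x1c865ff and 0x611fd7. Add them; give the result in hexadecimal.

0x22985d6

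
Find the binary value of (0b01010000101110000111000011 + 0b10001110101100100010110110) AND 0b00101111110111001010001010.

Add column by column in base 2, right to left:
  1+0 = 1
  1+1 = 0 carry 1
  0+1+1 = 0 carry 1
  0+0+1 = 1
  0+1 = 1
  0+1 = 1
  1+0 = 1
  1+1 = 0 carry 1
  1+0+1 = 0 carry 1
  0+0+1 = 1
  0+0 = 0
  0+1 = 1
  0+0 = 0
  1+0 = 1
  1+1 = 0 carry 1
  1+1+1 = 1 carry 1
  0+0+1 = 1
  1+1 = 0 carry 1
  0+0+1 = 1
  0+1 = 1
  0+1 = 1
  0+1 = 1
  1+0 = 1
  0+0 = 0
  1+0 = 1
  0+1 = 1
Sum = 0b11011111011010101001111001; now AND with 0b00101111110111001010001010:
  11011111011010101001111001
& 00101111110111001010001010
= 00001111010010001000001000

0b1111010010001000001000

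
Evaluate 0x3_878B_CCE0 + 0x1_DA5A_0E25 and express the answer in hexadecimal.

0x561E5DB05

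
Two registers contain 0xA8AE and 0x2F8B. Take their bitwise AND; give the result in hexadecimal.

0x288A

AND each hex digit independently (no carries):
  A&2=2, 8&F=8, A&8=8, E&B=A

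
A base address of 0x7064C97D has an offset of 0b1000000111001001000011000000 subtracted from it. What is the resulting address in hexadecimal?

0b1000000111001001000011000000 = 0x81C90C0 in hexadecimal.
Subtract column by column in base 16:
  D-0 → D
  7-C → B (borrow)
  9-0-1 → 8
  C-9 → 3
  4-C → 8 (borrow)
  6-1-1 → 4
  0-8 → 8 (borrow)
  7-0-1 → 6

0x684838BD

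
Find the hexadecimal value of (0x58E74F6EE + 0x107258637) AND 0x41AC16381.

0x410806101

Add column by column in base 16, right to left:
  E+7 = 5 carry 1
  E+3+1 = 2 carry 1
  6+6+1 = D
  F+8 = 7 carry 1
  4+5+1 = A
  7+2 = 9
  E+7 = 5 carry 1
  8+0+1 = 9
  5+1 = 6
Sum = 0x6959A7D25; now AND with 0x41AC16381:
  6&4=4, 9&1=1, 5&A=0, 9&C=8, A&1=0, 7&6=6, D&3=1, 2&8=0, 5&1=1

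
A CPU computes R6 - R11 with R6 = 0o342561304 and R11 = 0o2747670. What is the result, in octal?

0o337611414

Subtract column by column in base 8:
  4-0 → 4
  0-7 → 1 (borrow)
  3-6-1 → 4 (borrow)
  1-7-1 → 1 (borrow)
  6-4-1 → 1
  5-7 → 6 (borrow)
  2-2-1 → 7 (borrow)
  4-0-1 → 3
  3-0 → 3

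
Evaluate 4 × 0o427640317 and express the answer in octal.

Multiply each base-8 digit by 4, carrying:
  7×4 = 28 → write 4 carry 3
  1×4+3 = 7 → write 7
  3×4 = 12 → write 4 carry 1
  0×4+1 = 1 → write 1
  4×4 = 16 → write 0 carry 2
  6×4+2 = 26 → write 2 carry 3
  7×4+3 = 31 → write 7 carry 3
  2×4+3 = 11 → write 3 carry 1
  4×4+1 = 17 → write 1 carry 2
  remaining carry: 2

0o2137201474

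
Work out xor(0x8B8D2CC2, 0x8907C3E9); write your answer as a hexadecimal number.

0x028AEF2B

XOR each hex digit independently (no carries):
  8^8=0, B^9=2, 8^0=8, D^7=A, 2^C=E, C^3=F, C^E=2, 2^9=B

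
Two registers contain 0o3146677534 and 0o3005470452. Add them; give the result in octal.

Add column by column in base 8, right to left:
  4+2 = 6
  3+5 = 0 carry 1
  5+4+1 = 2 carry 1
  7+0+1 = 0 carry 1
  7+7+1 = 7 carry 1
  6+4+1 = 3 carry 1
  6+5+1 = 4 carry 1
  4+0+1 = 5
  1+0 = 1
  3+3 = 6

0o6154370206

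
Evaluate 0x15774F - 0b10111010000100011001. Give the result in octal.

0x15774F = 0o5273517 in octal.
0b10111010000100011001 = 0o2720431 in octal.
Subtract column by column in base 8:
  7-1 → 6
  1-3 → 6 (borrow)
  5-4-1 → 0
  3-0 → 3
  7-2 → 5
  2-7 → 3 (borrow)
  5-2-1 → 2

0o2353066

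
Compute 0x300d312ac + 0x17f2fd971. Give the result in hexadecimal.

0x48002ec1d

Add column by column in base 16, right to left:
  c+1 = d
  a+7 = 1 carry 1
  2+9+1 = c
  1+d = e
  3+f = 2 carry 1
  d+2+1 = 0 carry 1
  0+f+1 = 0 carry 1
  0+7+1 = 8
  3+1 = 4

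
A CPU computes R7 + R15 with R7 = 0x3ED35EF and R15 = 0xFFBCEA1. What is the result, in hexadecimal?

Add column by column in base 16, right to left:
  F+1 = 0 carry 1
  E+A+1 = 9 carry 1
  5+E+1 = 4 carry 1
  3+C+1 = 0 carry 1
  D+B+1 = 9 carry 1
  E+F+1 = E carry 1
  3+F+1 = 3 carry 1
  final carry 1

0x13E90490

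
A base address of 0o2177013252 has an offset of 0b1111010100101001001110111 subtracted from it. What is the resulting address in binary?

0b10000000100011100010000110011

0o2177013252 = 0b10001111111000001011010101010 in binary.
Subtract column by column in base 2:
  0-1 → 1 (borrow)
  1-1-1 → 1 (borrow)
  0-1-1 → 0 (borrow)
  1-0-1 → 0
  0-1 → 1 (borrow)
  1-1-1 → 1 (borrow)
  0-1-1 → 0 (borrow)
  1-0-1 → 0
  0-0 → 0
  1-1 → 0
  1-0 → 1
  0-0 → 0
  1-1 → 0
  0-0 → 0
  0-1 → 1 (borrow)
  0-0-1 → 1 (borrow)
  0-0-1 → 1 (borrow)
  0-1-1 → 0 (borrow)
  1-0-1 → 0
  1-1 → 0
  1-0 → 1
  1-1 → 0
  1-1 → 0
  1-1 → 0
  1-1 → 0
  0-0 → 0
  0-0 → 0
  0-0 → 0
  1-0 → 1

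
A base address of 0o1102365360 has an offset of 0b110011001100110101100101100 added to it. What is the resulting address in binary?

0o1102365360 = 0b1001000010011110101011110000 in binary.
Add column by column in base 2, right to left:
  0+0 = 0
  0+0 = 0
  0+1 = 1
  0+1 = 1
  1+0 = 1
  1+1 = 0 carry 1
  1+0+1 = 0 carry 1
  1+0+1 = 0 carry 1
  0+1+1 = 0 carry 1
  1+1+1 = 1 carry 1
  0+0+1 = 1
  1+1 = 0 carry 1
  0+0+1 = 1
  1+1 = 0 carry 1
  1+1+1 = 1 carry 1
  1+0+1 = 0 carry 1
  1+0+1 = 0 carry 1
  0+1+1 = 0 carry 1
  0+1+1 = 0 carry 1
  1+0+1 = 0 carry 1
  0+0+1 = 1
  0+1 = 1
  0+1 = 1
  0+0 = 0
  1+0 = 1
  0+1 = 1
  0+1 = 1
  1+0 = 1

0b1111011100000101011000011100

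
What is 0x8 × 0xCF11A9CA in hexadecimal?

0x6788D4E50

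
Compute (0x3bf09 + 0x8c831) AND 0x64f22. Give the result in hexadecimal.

0x40722

Add column by column in base 16, right to left:
  9+1 = a
  0+3 = 3
  f+8 = 7 carry 1
  b+c+1 = 8 carry 1
  3+8+1 = c
Sum = 0xc873a; now AND with 0x64f22:
  c&6=4, 8&4=0, 7&f=7, 3&2=2, a&2=2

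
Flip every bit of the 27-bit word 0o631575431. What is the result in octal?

0o146202346

Each oct digit d becomes 7−d:
  6→1, 3→4, 1→6, 5→2, 7→0, 5→2, 4→3, 3→4, 1→6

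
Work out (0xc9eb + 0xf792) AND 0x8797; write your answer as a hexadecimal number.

Add column by column in base 16, right to left:
  b+2 = d
  e+9 = 7 carry 1
  9+7+1 = 1 carry 1
  c+f+1 = c carry 1
  final carry 1
Sum = 0x1c17d; now AND with 0x8797:
  1&0=0, c&8=8, 1&7=1, 7&9=1, d&7=5

0x8115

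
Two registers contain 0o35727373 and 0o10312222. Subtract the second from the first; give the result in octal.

0o25415151

Subtract column by column in base 8:
  3-2 → 1
  7-2 → 5
  3-2 → 1
  7-2 → 5
  2-1 → 1
  7-3 → 4
  5-0 → 5
  3-1 → 2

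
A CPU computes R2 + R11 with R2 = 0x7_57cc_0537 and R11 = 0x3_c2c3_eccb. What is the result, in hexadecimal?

Add column by column in base 16, right to left:
  7+b = 2 carry 1
  3+c+1 = 0 carry 1
  5+c+1 = 2 carry 1
  0+e+1 = f
  c+3 = f
  c+c = 8 carry 1
  7+2+1 = a
  5+c = 1 carry 1
  7+3+1 = b

0xb1a8ff202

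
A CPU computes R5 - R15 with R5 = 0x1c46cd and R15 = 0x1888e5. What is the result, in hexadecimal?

Subtract column by column in base 16:
  d-5 → 8
  c-e → e (borrow)
  6-8-1 → d (borrow)
  4-8-1 → b (borrow)
  c-8-1 → 3
  1-1 → 0

0x3bde8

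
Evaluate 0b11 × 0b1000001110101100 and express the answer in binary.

Multiply each base-2 digit by 3, carrying:
  0×3 = 0 → write 0
  0×3 = 0 → write 0
  1×3 = 3 → write 1 carry 1
  1×3+1 = 4 → write 0 carry 2
  0×3+2 = 2 → write 0 carry 1
  1×3+1 = 4 → write 0 carry 2
  0×3+2 = 2 → write 0 carry 1
  1×3+1 = 4 → write 0 carry 2
  1×3+2 = 5 → write 1 carry 2
  1×3+2 = 5 → write 1 carry 2
  0×3+2 = 2 → write 0 carry 1
  0×3+1 = 1 → write 1
  0×3 = 0 → write 0
  0×3 = 0 → write 0
  0×3 = 0 → write 0
  1×3 = 3 → write 1 carry 1
  remaining carry: 1

0b11000101100000100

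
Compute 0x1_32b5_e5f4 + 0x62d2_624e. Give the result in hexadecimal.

0x195884842

Add column by column in base 16, right to left:
  4+e = 2 carry 1
  f+4+1 = 4 carry 1
  5+2+1 = 8
  e+6 = 4 carry 1
  5+2+1 = 8
  b+d = 8 carry 1
  2+2+1 = 5
  3+6 = 9
  1+0 = 1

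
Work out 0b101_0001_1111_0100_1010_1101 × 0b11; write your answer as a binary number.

Multiply each base-2 digit by 3, carrying:
  1×3 = 3 → write 1 carry 1
  0×3+1 = 1 → write 1
  1×3 = 3 → write 1 carry 1
  1×3+1 = 4 → write 0 carry 2
  0×3+2 = 2 → write 0 carry 1
  1×3+1 = 4 → write 0 carry 2
  0×3+2 = 2 → write 0 carry 1
  1×3+1 = 4 → write 0 carry 2
  0×3+2 = 2 → write 0 carry 1
  0×3+1 = 1 → write 1
  1×3 = 3 → write 1 carry 1
  0×3+1 = 1 → write 1
  1×3 = 3 → write 1 carry 1
  1×3+1 = 4 → write 0 carry 2
  1×3+2 = 5 → write 1 carry 2
  1×3+2 = 5 → write 1 carry 2
  1×3+2 = 5 → write 1 carry 2
  0×3+2 = 2 → write 0 carry 1
  0×3+1 = 1 → write 1
  0×3 = 0 → write 0
  1×3 = 3 → write 1 carry 1
  0×3+1 = 1 → write 1
  1×3 = 3 → write 1 carry 1
  remaining carry: 1

0b111101011101111000000111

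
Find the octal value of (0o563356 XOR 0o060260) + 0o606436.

First 0o563356 XOR 0o060260 = 0o503136.
Add column by column in base 8, right to left:
  6+6 = 4 carry 1
  3+3+1 = 7
  1+4 = 5
  3+6 = 1 carry 1
  0+0+1 = 1
  5+6 = 3 carry 1
  final carry 1

0o1311574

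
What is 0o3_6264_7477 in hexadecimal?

Each octal digit is 3 bits: 3=011 6=110 2=010 6=110 4=100 7=111 4=100 7=111 7=111.
Group the bits into nibbles: 0011 1100 1011 0100 1111 0011 1111 → 3CB4F3F.

0x3CB4F3F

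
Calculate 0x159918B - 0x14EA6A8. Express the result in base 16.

0xAEAE3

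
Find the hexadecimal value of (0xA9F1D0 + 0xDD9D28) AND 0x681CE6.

0xCE0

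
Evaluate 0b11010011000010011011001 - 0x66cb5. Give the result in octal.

0o30614044

0b11010011000010011011001 = 0o32302331 in octal.
0x66cb5 = 0o1466265 in octal.
Subtract column by column in base 8:
  1-5 → 4 (borrow)
  3-6-1 → 4 (borrow)
  3-2-1 → 0
  2-6 → 4 (borrow)
  0-6-1 → 1 (borrow)
  3-4-1 → 6 (borrow)
  2-1-1 → 0
  3-0 → 3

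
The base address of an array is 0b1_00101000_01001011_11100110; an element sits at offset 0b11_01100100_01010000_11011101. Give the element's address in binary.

0b100100011001001110011000011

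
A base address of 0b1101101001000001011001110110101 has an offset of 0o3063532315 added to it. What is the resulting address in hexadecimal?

0x85ef6882

0b1101101001000001011001110110101 = 0x6d20b3b5 in hexadecimal.
0o3063532315 = 0x18ceb4cd in hexadecimal.
Add column by column in base 16, right to left:
  5+d = 2 carry 1
  b+c+1 = 8 carry 1
  3+4+1 = 8
  b+b = 6 carry 1
  0+e+1 = f
  2+c = e
  d+8 = 5 carry 1
  6+1+1 = 8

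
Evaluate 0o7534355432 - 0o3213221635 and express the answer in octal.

Subtract column by column in base 8:
  2-5 → 5 (borrow)
  3-3-1 → 7 (borrow)
  4-6-1 → 5 (borrow)
  5-1-1 → 3
  5-2 → 3
  3-2 → 1
  4-3 → 1
  3-1 → 2
  5-2 → 3
  7-3 → 4

0o4321133575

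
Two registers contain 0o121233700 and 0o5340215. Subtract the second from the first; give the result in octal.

0o113673463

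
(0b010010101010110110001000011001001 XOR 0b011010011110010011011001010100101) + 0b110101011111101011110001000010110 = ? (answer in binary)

First 0b010010101010110110001000011001001 XOR 0b011010011110010011011001010100101 = 0b001000110100100101010001001101100.
Add column by column in base 2, right to left:
  0+0 = 0
  0+1 = 1
  1+1 = 0 carry 1
  1+0+1 = 0 carry 1
  0+1+1 = 0 carry 1
  1+0+1 = 0 carry 1
  1+0+1 = 0 carry 1
  0+0+1 = 1
  0+0 = 0
  1+1 = 0 carry 1
  0+0+1 = 1
  0+0 = 0
  0+0 = 0
  1+1 = 0 carry 1
  0+1+1 = 0 carry 1
  1+1+1 = 1 carry 1
  0+1+1 = 0 carry 1
  1+0+1 = 0 carry 1
  0+1+1 = 0 carry 1
  0+0+1 = 1
  1+1 = 0 carry 1
  0+1+1 = 0 carry 1
  0+1+1 = 0 carry 1
  1+1+1 = 1 carry 1
  0+1+1 = 0 carry 1
  1+1+1 = 1 carry 1
  1+0+1 = 0 carry 1
  0+1+1 = 0 carry 1
  0+0+1 = 1
  0+1 = 1
  1+0 = 1
  0+1 = 1
  0+1 = 1

0b111110010100010001000010010000010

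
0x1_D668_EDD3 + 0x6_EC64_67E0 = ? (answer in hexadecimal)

0x8C2CD55B3

Add column by column in base 16, right to left:
  3+0 = 3
  D+E = B carry 1
  D+7+1 = 5 carry 1
  E+6+1 = 5 carry 1
  8+4+1 = D
  6+6 = C
  6+C = 2 carry 1
  D+E+1 = C carry 1
  1+6+1 = 8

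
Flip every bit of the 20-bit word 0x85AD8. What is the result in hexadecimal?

0x7A527

Each hex digit d becomes F−d:
  8→7, 5→A, A→5, D→2, 8→7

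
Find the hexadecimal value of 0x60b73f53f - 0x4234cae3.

0x5c93f2a5c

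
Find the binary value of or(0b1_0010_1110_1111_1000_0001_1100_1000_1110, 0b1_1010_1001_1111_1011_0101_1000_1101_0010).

0b110101111111110110101110011011110

OR bit by bit (1 where either bit is 1):
  100101110111110000001110010001110
| 110101001111110110101100011010010
= 110101111111110110101110011011110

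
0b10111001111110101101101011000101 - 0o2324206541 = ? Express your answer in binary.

0b10100110101010011100110101100100

0o2324206541 = 0b10011010100010000110101100001 in binary.
Subtract column by column in base 2:
  1-1 → 0
  0-0 → 0
  1-0 → 1
  0-0 → 0
  0-0 → 0
  0-1 → 1 (borrow)
  1-1-1 → 1 (borrow)
  1-0-1 → 0
  0-1 → 1 (borrow)
  1-0-1 → 0
  0-1 → 1 (borrow)
  1-1-1 → 1 (borrow)
  1-0-1 → 0
  0-0 → 0
  1-0 → 1
  1-0 → 1
  0-1 → 1 (borrow)
  1-0-1 → 0
  0-0 → 0
  1-0 → 1
  1-1 → 0
  1-0 → 1
  1-1 → 0
  1-0 → 1
  1-1 → 0
  0-1 → 1 (borrow)
  0-0-1 → 1 (borrow)
  1-0-1 → 0
  1-1 → 0
  1-0 → 1
  0-0 → 0
  1-0 → 1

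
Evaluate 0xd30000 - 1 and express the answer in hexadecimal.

The trailing 4 digits are 0, so subtracting 1 borrows through: they become F and the next digit up decrements.

0xd2ffff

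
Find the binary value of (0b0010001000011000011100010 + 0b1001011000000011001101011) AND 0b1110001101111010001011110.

Add column by column in base 2, right to left:
  0+1 = 1
  1+1 = 0 carry 1
  0+0+1 = 1
  0+1 = 1
  0+0 = 0
  1+1 = 0 carry 1
  1+1+1 = 1 carry 1
  1+0+1 = 0 carry 1
  0+0+1 = 1
  0+1 = 1
  0+1 = 1
  0+0 = 0
  1+0 = 1
  1+0 = 1
  0+0 = 0
  0+0 = 0
  0+0 = 0
  0+0 = 0
  1+1 = 0 carry 1
  0+1+1 = 0 carry 1
  0+0+1 = 1
  0+1 = 1
  1+0 = 1
  0+0 = 0
  0+1 = 1
Sum = 0b1011100000011011101001101; now AND with 0b1110001101111010001011110:
  1011100000011011101001101
& 1110001101111010001011110
= 1010000000011010001001100

0b1010000000011010001001100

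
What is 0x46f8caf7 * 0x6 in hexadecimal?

0x1a9d4c1ca

Multiply each base-16 digit by 6, carrying:
  7×6 = 42 → write a carry 2
  f×6+2 = 92 → write c carry 5
  a×6+5 = 65 → write 1 carry 4
  c×6+4 = 76 → write c carry 4
  8×6+4 = 52 → write 4 carry 3
  f×6+3 = 93 → write d carry 5
  6×6+5 = 41 → write 9 carry 2
  4×6+2 = 26 → write a carry 1
  remaining carry: 1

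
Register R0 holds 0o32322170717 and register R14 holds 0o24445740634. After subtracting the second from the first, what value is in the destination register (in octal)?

0o5654230063

Subtract column by column in base 8:
  7-4 → 3
  1-3 → 6 (borrow)
  7-6-1 → 0
  0-0 → 0
  7-4 → 3
  1-7 → 2 (borrow)
  2-5-1 → 4 (borrow)
  2-4-1 → 5 (borrow)
  3-4-1 → 6 (borrow)
  2-4-1 → 5 (borrow)
  3-2-1 → 0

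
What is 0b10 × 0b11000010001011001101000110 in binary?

Multiply each base-2 digit by 2, carrying:
  0×2 = 0 → write 0
  1×2 = 2 → write 0 carry 1
  1×2+1 = 3 → write 1 carry 1
  0×2+1 = 1 → write 1
  0×2 = 0 → write 0
  0×2 = 0 → write 0
  1×2 = 2 → write 0 carry 1
  0×2+1 = 1 → write 1
  1×2 = 2 → write 0 carry 1
  1×2+1 = 3 → write 1 carry 1
  0×2+1 = 1 → write 1
  0×2 = 0 → write 0
  1×2 = 2 → write 0 carry 1
  1×2+1 = 3 → write 1 carry 1
  0×2+1 = 1 → write 1
  1×2 = 2 → write 0 carry 1
  0×2+1 = 1 → write 1
  0×2 = 0 → write 0
  0×2 = 0 → write 0
  1×2 = 2 → write 0 carry 1
  0×2+1 = 1 → write 1
  0×2 = 0 → write 0
  0×2 = 0 → write 0
  0×2 = 0 → write 0
  1×2 = 2 → write 0 carry 1
  1×2+1 = 3 → write 1 carry 1
  remaining carry: 1

0b110000100010110011010001100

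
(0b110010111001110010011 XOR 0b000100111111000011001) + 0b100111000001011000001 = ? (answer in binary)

0b1011101001000001001011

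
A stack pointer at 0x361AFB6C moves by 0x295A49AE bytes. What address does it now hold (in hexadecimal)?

Add column by column in base 16, right to left:
  C+E = A carry 1
  6+A+1 = 1 carry 1
  B+9+1 = 5 carry 1
  F+4+1 = 4 carry 1
  A+A+1 = 5 carry 1
  1+5+1 = 7
  6+9 = F
  3+2 = 5

0x5F75451A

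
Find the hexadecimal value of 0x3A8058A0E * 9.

0x20E831DA7E

Multiply each base-16 digit by 9, carrying:
  E×9 = 126 → write E carry 7
  0×9+7 = 7 → write 7
  A×9 = 90 → write A carry 5
  8×9+5 = 77 → write D carry 4
  5×9+4 = 49 → write 1 carry 3
  0×9+3 = 3 → write 3
  8×9 = 72 → write 8 carry 4
  A×9+4 = 94 → write E carry 5
  3×9+5 = 32 → write 0 carry 2
  remaining carry: 2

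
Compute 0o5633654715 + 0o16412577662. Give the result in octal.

0o24246454577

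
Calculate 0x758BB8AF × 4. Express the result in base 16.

0x1D62EE2BC

Multiply each base-16 digit by 4, carrying:
  F×4 = 60 → write C carry 3
  A×4+3 = 43 → write B carry 2
  8×4+2 = 34 → write 2 carry 2
  B×4+2 = 46 → write E carry 2
  B×4+2 = 46 → write E carry 2
  8×4+2 = 34 → write 2 carry 2
  5×4+2 = 22 → write 6 carry 1
  7×4+1 = 29 → write D carry 1
  remaining carry: 1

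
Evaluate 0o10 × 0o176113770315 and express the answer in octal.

0o1761137703150

Multiply each base-8 digit by 8, carrying:
  5×8 = 40 → write 0 carry 5
  1×8+5 = 13 → write 5 carry 1
  3×8+1 = 25 → write 1 carry 3
  0×8+3 = 3 → write 3
  7×8 = 56 → write 0 carry 7
  7×8+7 = 63 → write 7 carry 7
  3×8+7 = 31 → write 7 carry 3
  1×8+3 = 11 → write 3 carry 1
  1×8+1 = 9 → write 1 carry 1
  6×8+1 = 49 → write 1 carry 6
  7×8+6 = 62 → write 6 carry 7
  1×8+7 = 15 → write 7 carry 1
  remaining carry: 1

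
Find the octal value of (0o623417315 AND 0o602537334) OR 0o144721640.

0o746737754

0o623417315 AND 0o602537334 = 0o602417314.
Then OR with 0o144721640.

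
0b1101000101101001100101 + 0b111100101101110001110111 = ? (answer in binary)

Add column by column in base 2, right to left:
  1+1 = 0 carry 1
  0+1+1 = 0 carry 1
  1+1+1 = 1 carry 1
  0+0+1 = 1
  0+1 = 1
  1+1 = 0 carry 1
  1+1+1 = 1 carry 1
  0+0+1 = 1
  0+0 = 0
  1+0 = 1
  0+1 = 1
  1+1 = 0 carry 1
  1+1+1 = 1 carry 1
  0+0+1 = 1
  1+1 = 0 carry 1
  0+1+1 = 0 carry 1
  0+0+1 = 1
  0+1 = 1
  1+0 = 1
  0+0 = 0
  1+1 = 0 carry 1
  1+1+1 = 1 carry 1
  0+1+1 = 0 carry 1
  0+1+1 = 0 carry 1
  final carry 1

0b1001001110011011011011100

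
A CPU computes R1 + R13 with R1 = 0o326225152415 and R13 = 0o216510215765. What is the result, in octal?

0o544735370402

Add column by column in base 8, right to left:
  5+5 = 2 carry 1
  1+6+1 = 0 carry 1
  4+7+1 = 4 carry 1
  2+5+1 = 0 carry 1
  5+1+1 = 7
  1+2 = 3
  5+0 = 5
  2+1 = 3
  2+5 = 7
  6+6 = 4 carry 1
  2+1+1 = 4
  3+2 = 5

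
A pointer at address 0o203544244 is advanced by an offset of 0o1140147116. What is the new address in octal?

0o1343713362

Add column by column in base 8, right to left:
  4+6 = 2 carry 1
  4+1+1 = 6
  2+1 = 3
  4+7 = 3 carry 1
  4+4+1 = 1 carry 1
  5+1+1 = 7
  3+0 = 3
  0+4 = 4
  2+1 = 3
  0+1 = 1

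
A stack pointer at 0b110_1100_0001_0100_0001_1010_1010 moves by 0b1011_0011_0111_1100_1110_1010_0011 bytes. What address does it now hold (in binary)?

Add column by column in base 2, right to left:
  0+1 = 1
  1+1 = 0 carry 1
  0+0+1 = 1
  1+0 = 1
  0+0 = 0
  1+1 = 0 carry 1
  0+0+1 = 1
  1+1 = 0 carry 1
  1+0+1 = 0 carry 1
  0+1+1 = 0 carry 1
  0+1+1 = 0 carry 1
  0+1+1 = 0 carry 1
  0+0+1 = 1
  0+0 = 0
  1+1 = 0 carry 1
  0+1+1 = 0 carry 1
  1+1+1 = 1 carry 1
  0+1+1 = 0 carry 1
  0+1+1 = 0 carry 1
  0+0+1 = 1
  0+1 = 1
  0+1 = 1
  1+0 = 1
  1+0 = 1
  0+1 = 1
  1+1 = 0 carry 1
  1+0+1 = 0 carry 1
  0+1+1 = 0 carry 1
  final carry 1

0b10001111110010001000001001101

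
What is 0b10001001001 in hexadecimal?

Group the bits into nibbles: 0100 0100 1001 → 449.

0x449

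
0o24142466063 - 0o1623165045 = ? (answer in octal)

0o22317301016

Subtract column by column in base 8:
  3-5 → 6 (borrow)
  6-4-1 → 1
  0-0 → 0
  6-5 → 1
  6-6 → 0
  4-1 → 3
  2-3 → 7 (borrow)
  4-2-1 → 1
  1-6 → 3 (borrow)
  4-1-1 → 2
  2-0 → 2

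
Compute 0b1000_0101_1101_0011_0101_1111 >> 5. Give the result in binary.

0b1000010111010011010

Right shift by 5: drop the 5 least-significant bits.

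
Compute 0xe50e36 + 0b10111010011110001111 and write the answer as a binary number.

0b111100001011010111000101

0xe50e36 = 0b111001010000111000110110 in binary.
Add column by column in base 2, right to left:
  0+1 = 1
  1+1 = 0 carry 1
  1+1+1 = 1 carry 1
  0+1+1 = 0 carry 1
  1+0+1 = 0 carry 1
  1+0+1 = 0 carry 1
  0+0+1 = 1
  0+1 = 1
  0+1 = 1
  1+1 = 0 carry 1
  1+1+1 = 1 carry 1
  1+0+1 = 0 carry 1
  0+0+1 = 1
  0+1 = 1
  0+0 = 0
  0+1 = 1
  1+1 = 0 carry 1
  0+1+1 = 0 carry 1
  1+0+1 = 0 carry 1
  0+1+1 = 0 carry 1
  0+0+1 = 1
  1+0 = 1
  1+0 = 1
  1+0 = 1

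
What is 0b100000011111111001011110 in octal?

Group the bits in threes: 100 000 011 111 111 001 011 110 → 40377136.

0o40377136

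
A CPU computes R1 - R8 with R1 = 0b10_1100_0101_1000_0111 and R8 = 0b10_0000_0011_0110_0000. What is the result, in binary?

0b1100001000100111

Subtract column by column in base 2:
  1-0 → 1
  1-0 → 1
  1-0 → 1
  0-0 → 0
  0-0 → 0
  0-1 → 1 (borrow)
  0-1-1 → 0 (borrow)
  1-0-1 → 0
  1-1 → 0
  0-1 → 1 (borrow)
  1-0-1 → 0
  0-0 → 0
  0-0 → 0
  0-0 → 0
  1-0 → 1
  1-0 → 1
  0-0 → 0
  1-1 → 0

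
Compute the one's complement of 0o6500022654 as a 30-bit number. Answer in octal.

0o1277755123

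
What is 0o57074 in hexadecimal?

0x5e3c

Each octal digit is 3 bits: 5=101 7=111 0=000 7=111 4=100.
Group the bits into nibbles: 0101 1110 0011 1100 → 5e3c.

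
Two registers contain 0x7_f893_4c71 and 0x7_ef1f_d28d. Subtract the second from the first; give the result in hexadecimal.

Subtract column by column in base 16:
  1-d → 4 (borrow)
  7-8-1 → e (borrow)
  c-2-1 → 9
  4-d → 7 (borrow)
  3-f-1 → 3 (borrow)
  9-1-1 → 7
  8-f → 9 (borrow)
  f-e-1 → 0
  7-7 → 0

0x97379e4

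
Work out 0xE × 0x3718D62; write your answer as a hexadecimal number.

0x3035BB5C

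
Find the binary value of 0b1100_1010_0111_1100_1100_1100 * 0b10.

0b1100101001111100110011000

Multiply each base-2 digit by 2, carrying:
  0×2 = 0 → write 0
  0×2 = 0 → write 0
  1×2 = 2 → write 0 carry 1
  1×2+1 = 3 → write 1 carry 1
  0×2+1 = 1 → write 1
  0×2 = 0 → write 0
  1×2 = 2 → write 0 carry 1
  1×2+1 = 3 → write 1 carry 1
  0×2+1 = 1 → write 1
  0×2 = 0 → write 0
  1×2 = 2 → write 0 carry 1
  1×2+1 = 3 → write 1 carry 1
  1×2+1 = 3 → write 1 carry 1
  1×2+1 = 3 → write 1 carry 1
  1×2+1 = 3 → write 1 carry 1
  0×2+1 = 1 → write 1
  0×2 = 0 → write 0
  1×2 = 2 → write 0 carry 1
  0×2+1 = 1 → write 1
  1×2 = 2 → write 0 carry 1
  0×2+1 = 1 → write 1
  0×2 = 0 → write 0
  1×2 = 2 → write 0 carry 1
  1×2+1 = 3 → write 1 carry 1
  remaining carry: 1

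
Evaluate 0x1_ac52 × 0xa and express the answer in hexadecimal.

0x10bb34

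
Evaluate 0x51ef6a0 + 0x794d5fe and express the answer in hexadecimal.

Add column by column in base 16, right to left:
  0+e = e
  a+f = 9 carry 1
  6+5+1 = c
  f+d = c carry 1
  e+4+1 = 3 carry 1
  1+9+1 = b
  5+7 = c

0xcb3cc9e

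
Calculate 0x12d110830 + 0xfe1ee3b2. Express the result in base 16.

0x22b2febe2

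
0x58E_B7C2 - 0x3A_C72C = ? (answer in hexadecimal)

Subtract column by column in base 16:
  2-C → 6 (borrow)
  C-2-1 → 9
  7-7 → 0
  B-C → F (borrow)
  E-A-1 → 3
  8-3 → 5
  5-0 → 5

0x553F096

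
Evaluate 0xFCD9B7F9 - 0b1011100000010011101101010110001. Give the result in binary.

0b10100000110011111101110101001000

0xFCD9B7F9 = 0b11111100110110011011011111111001 in binary.
Subtract column by column in base 2:
  1-1 → 0
  0-0 → 0
  0-0 → 0
  1-0 → 1
  1-1 → 0
  1-1 → 0
  1-0 → 1
  1-1 → 0
  1-0 → 1
  1-1 → 0
  1-0 → 1
  0-1 → 1 (borrow)
  1-1-1 → 1 (borrow)
  1-0-1 → 0
  0-1 → 1 (borrow)
  1-1-1 → 1 (borrow)
  1-1-1 → 1 (borrow)
  0-0-1 → 1 (borrow)
  0-0-1 → 1 (borrow)
  1-1-1 → 1 (borrow)
  1-0-1 → 0
  0-0 → 0
  1-0 → 1
  1-0 → 1
  0-0 → 0
  0-0 → 0
  1-1 → 0
  1-1 → 0
  1-1 → 0
  1-0 → 1
  1-1 → 0
  1-0 → 1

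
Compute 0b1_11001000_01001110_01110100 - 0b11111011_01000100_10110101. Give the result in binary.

0b110011010000100110111111

Subtract column by column in base 2:
  0-1 → 1 (borrow)
  0-0-1 → 1 (borrow)
  1-1-1 → 1 (borrow)
  0-0-1 → 1 (borrow)
  1-1-1 → 1 (borrow)
  1-1-1 → 1 (borrow)
  1-0-1 → 0
  0-1 → 1 (borrow)
  0-0-1 → 1 (borrow)
  1-0-1 → 0
  1-1 → 0
  1-0 → 1
  0-0 → 0
  0-0 → 0
  1-1 → 0
  0-0 → 0
  0-1 → 1 (borrow)
  0-1-1 → 0 (borrow)
  0-0-1 → 1 (borrow)
  1-1-1 → 1 (borrow)
  0-1-1 → 0 (borrow)
  0-1-1 → 0 (borrow)
  1-1-1 → 1 (borrow)
  1-1-1 → 1 (borrow)
  1-0-1 → 0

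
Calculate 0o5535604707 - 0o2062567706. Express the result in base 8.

Subtract column by column in base 8:
  7-6 → 1
  0-0 → 0
  7-7 → 0
  4-7 → 5 (borrow)
  0-6-1 → 1 (borrow)
  6-5-1 → 0
  5-2 → 3
  3-6 → 5 (borrow)
  5-0-1 → 4
  5-2 → 3

0o3453015001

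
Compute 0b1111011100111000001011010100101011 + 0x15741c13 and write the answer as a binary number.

0b1111110010010101001101000100111110

0x15741c13 = 0b10101011101000001110000010011 in binary.
Add column by column in base 2, right to left:
  1+1 = 0 carry 1
  1+1+1 = 1 carry 1
  0+0+1 = 1
  1+0 = 1
  0+1 = 1
  1+0 = 1
  0+0 = 0
  0+0 = 0
  1+0 = 1
  0+0 = 0
  1+1 = 0 carry 1
  0+1+1 = 0 carry 1
  1+1+1 = 1 carry 1
  1+0+1 = 0 carry 1
  0+0+1 = 1
  1+0 = 1
  0+0 = 0
  0+0 = 0
  0+1 = 1
  0+0 = 0
  0+1 = 1
  1+1 = 0 carry 1
  1+1+1 = 1 carry 1
  1+0+1 = 0 carry 1
  0+1+1 = 0 carry 1
  0+0+1 = 1
  1+1 = 0 carry 1
  1+0+1 = 0 carry 1
  1+1+1 = 1 carry 1
  0+0+1 = 1
  1+0 = 1
  1+0 = 1
  1+0 = 1
  1+0 = 1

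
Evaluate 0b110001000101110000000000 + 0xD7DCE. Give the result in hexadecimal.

0b110001000101110000000000 = 0xC45C00 in hexadecimal.
Add column by column in base 16, right to left:
  0+E = E
  0+C = C
  C+D = 9 carry 1
  5+7+1 = D
  4+D = 1 carry 1
  C+0+1 = D

0xD1D9CE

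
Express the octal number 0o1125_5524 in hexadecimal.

Each octal digit is 3 bits: 1=001 1=001 2=010 5=101 5=101 5=101 2=010 4=100.
Group the bits into nibbles: 0010 0101 0101 1011 0101 0100 → 255b54.

0x255b54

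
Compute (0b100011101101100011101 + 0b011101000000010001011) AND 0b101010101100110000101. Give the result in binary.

Add column by column in base 2, right to left:
  1+1 = 0 carry 1
  0+1+1 = 0 carry 1
  1+0+1 = 0 carry 1
  1+1+1 = 1 carry 1
  1+0+1 = 0 carry 1
  0+0+1 = 1
  0+0 = 0
  0+1 = 1
  1+0 = 1
  1+0 = 1
  0+0 = 0
  1+0 = 1
  1+0 = 1
  0+0 = 0
  1+0 = 1
  1+1 = 0 carry 1
  1+0+1 = 0 carry 1
  0+1+1 = 0 carry 1
  0+1+1 = 0 carry 1
  0+1+1 = 0 carry 1
  1+0+1 = 0 carry 1
  final carry 1
Sum = 0b1000000101101110101000; now AND with 0b101010101100110000101:
  1000000101101110101000
& 0101010101100110000101
= 0000000101100110000000

0b101100110000000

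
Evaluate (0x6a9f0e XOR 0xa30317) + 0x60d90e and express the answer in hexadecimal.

First 0x6a9f0e XOR 0xa30317 = 0xc99c19.
Add column by column in base 16, right to left:
  9+e = 7 carry 1
  1+0+1 = 2
  c+9 = 5 carry 1
  9+d+1 = 7 carry 1
  9+0+1 = a
  c+6 = 2 carry 1
  final carry 1

0x12a7527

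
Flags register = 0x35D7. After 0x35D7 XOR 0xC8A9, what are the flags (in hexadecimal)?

0xFD7E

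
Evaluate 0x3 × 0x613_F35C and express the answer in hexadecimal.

Multiply each base-16 digit by 3, carrying:
  C×3 = 36 → write 4 carry 2
  5×3+2 = 17 → write 1 carry 1
  3×3+1 = 10 → write A
  F×3 = 45 → write D carry 2
  3×3+2 = 11 → write B
  1×3 = 3 → write 3
  6×3 = 18 → write 2 carry 1
  remaining carry: 1

0x123BDA14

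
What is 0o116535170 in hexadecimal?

0x13aba78

Each octal digit is 3 bits: 1=001 1=001 6=110 5=101 3=011 5=101 1=001 7=111 0=000.
Group the bits into nibbles: 0001 0011 1010 1011 1010 0111 1000 → 13aba78.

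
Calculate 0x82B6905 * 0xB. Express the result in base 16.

0x59DD8337

Multiply each base-16 digit by 11, carrying:
  5×11 = 55 → write 7 carry 3
  0×11+3 = 3 → write 3
  9×11 = 99 → write 3 carry 6
  6×11+6 = 72 → write 8 carry 4
  B×11+4 = 125 → write D carry 7
  2×11+7 = 29 → write D carry 1
  8×11+1 = 89 → write 9 carry 5
  remaining carry: 5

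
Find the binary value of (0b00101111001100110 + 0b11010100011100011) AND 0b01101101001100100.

0b1001000000

Add column by column in base 2, right to left:
  0+1 = 1
  1+1 = 0 carry 1
  1+0+1 = 0 carry 1
  0+0+1 = 1
  0+0 = 0
  1+1 = 0 carry 1
  1+1+1 = 1 carry 1
  0+1+1 = 0 carry 1
  0+0+1 = 1
  1+0 = 1
  1+0 = 1
  1+1 = 0 carry 1
  1+0+1 = 0 carry 1
  0+1+1 = 0 carry 1
  1+0+1 = 0 carry 1
  0+1+1 = 0 carry 1
  0+1+1 = 0 carry 1
  final carry 1
Sum = 0b100000011101001001; now AND with 0b01101101001100100:
  100000011101001001
& 001101101001100100
= 000000001001000000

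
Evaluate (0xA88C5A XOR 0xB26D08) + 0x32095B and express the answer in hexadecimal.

0x4CEAAD

First 0xA88C5A XOR 0xB26D08 = 0x1AE152.
Add column by column in base 16, right to left:
  2+B = D
  5+5 = A
  1+9 = A
  E+0 = E
  A+2 = C
  1+3 = 4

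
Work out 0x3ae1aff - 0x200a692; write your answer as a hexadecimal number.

0x1ad746d

Subtract column by column in base 16:
  f-2 → d
  f-9 → 6
  a-6 → 4
  1-a → 7 (borrow)
  e-0-1 → d
  a-0 → a
  3-2 → 1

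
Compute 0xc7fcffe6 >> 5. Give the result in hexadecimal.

0x63fe7ff

5 bits is not a whole number of base-16 digits; in binary: 11000111111111001111111111100110 >> 5 = 110001111111110011111111111.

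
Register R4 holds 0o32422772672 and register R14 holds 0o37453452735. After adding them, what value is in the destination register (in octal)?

0o72076445627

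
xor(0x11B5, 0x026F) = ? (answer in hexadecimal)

0x13DA

XOR each hex digit independently (no carries):
  1^0=1, 1^2=3, B^6=D, 5^F=A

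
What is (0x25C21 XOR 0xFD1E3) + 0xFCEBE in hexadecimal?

0x1D5C80

First 0x25C21 XOR 0xFD1E3 = 0xD8DC2.
Add column by column in base 16, right to left:
  2+E = 0 carry 1
  C+B+1 = 8 carry 1
  D+E+1 = C carry 1
  8+C+1 = 5 carry 1
  D+F+1 = D carry 1
  final carry 1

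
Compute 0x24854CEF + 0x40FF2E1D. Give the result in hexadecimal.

Add column by column in base 16, right to left:
  F+D = C carry 1
  E+1+1 = 0 carry 1
  C+E+1 = B carry 1
  4+2+1 = 7
  5+F = 4 carry 1
  8+F+1 = 8 carry 1
  4+0+1 = 5
  2+4 = 6

0x65847B0C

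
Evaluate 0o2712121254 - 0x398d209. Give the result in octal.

0o2343750243

0x398d209 = 0o346151011 in octal.
Subtract column by column in base 8:
  4-1 → 3
  5-1 → 4
  2-0 → 2
  1-1 → 0
  2-5 → 5 (borrow)
  1-1-1 → 7 (borrow)
  2-6-1 → 3 (borrow)
  1-4-1 → 4 (borrow)
  7-3-1 → 3
  2-0 → 2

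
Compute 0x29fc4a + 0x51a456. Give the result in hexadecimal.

Add column by column in base 16, right to left:
  a+6 = 0 carry 1
  4+5+1 = a
  c+4 = 0 carry 1
  f+a+1 = a carry 1
  9+1+1 = b
  2+5 = 7

0x7ba0a0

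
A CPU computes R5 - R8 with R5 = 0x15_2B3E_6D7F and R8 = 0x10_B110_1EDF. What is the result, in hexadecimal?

0x47A2E4EA0

Subtract column by column in base 16:
  F-F → 0
  7-D → A (borrow)
  D-E-1 → E (borrow)
  6-1-1 → 4
  E-0 → E
  3-1 → 2
  B-1 → A
  2-B → 7 (borrow)
  5-0-1 → 4
  1-1 → 0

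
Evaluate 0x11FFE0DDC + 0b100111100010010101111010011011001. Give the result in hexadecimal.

0x25C4902B5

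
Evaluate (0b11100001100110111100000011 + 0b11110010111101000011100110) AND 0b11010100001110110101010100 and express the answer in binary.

0b11010100000010110101000000

Add column by column in base 2, right to left:
  1+0 = 1
  1+1 = 0 carry 1
  0+1+1 = 0 carry 1
  0+0+1 = 1
  0+0 = 0
  0+1 = 1
  0+1 = 1
  0+1 = 1
  1+0 = 1
  1+0 = 1
  1+0 = 1
  1+0 = 1
  0+1 = 1
  1+0 = 1
  1+1 = 0 carry 1
  0+1+1 = 0 carry 1
  0+1+1 = 0 carry 1
  1+1+1 = 1 carry 1
  1+0+1 = 0 carry 1
  0+1+1 = 0 carry 1
  0+0+1 = 1
  0+0 = 0
  0+1 = 1
  1+1 = 0 carry 1
  1+1+1 = 1 carry 1
  1+1+1 = 1 carry 1
  final carry 1
Sum = 0b111010100100011111111101001; now AND with 0b11010100001110110101010100:
  111010100100011111111101001
& 011010100001110110101010100
= 011010100000010110101000000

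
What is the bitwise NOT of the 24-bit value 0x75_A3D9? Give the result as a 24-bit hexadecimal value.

0x8A5C26

Each hex digit d becomes F−d:
  7→8, 5→A, A→5, 3→C, D→2, 9→6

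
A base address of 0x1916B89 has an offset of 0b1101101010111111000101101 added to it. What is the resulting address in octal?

0o321564666

0x1916B89 = 0o144265611 in octal.
0b1101101010111111000101101 = 0o155277055 in octal.
Add column by column in base 8, right to left:
  1+5 = 6
  1+5 = 6
  6+0 = 6
  5+7 = 4 carry 1
  6+7+1 = 6 carry 1
  2+2+1 = 5
  4+5 = 1 carry 1
  4+5+1 = 2 carry 1
  1+1+1 = 3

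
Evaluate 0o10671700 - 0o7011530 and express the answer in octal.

Subtract column by column in base 8:
  0-0 → 0
  0-3 → 5 (borrow)
  7-5-1 → 1
  1-1 → 0
  7-1 → 6
  6-0 → 6
  0-7 → 1 (borrow)
  1-0-1 → 0

0o1660150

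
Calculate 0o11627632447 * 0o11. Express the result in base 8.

Multiply each base-8 digit by 9, carrying:
  7×9 = 63 → write 7 carry 7
  4×9+7 = 43 → write 3 carry 5
  4×9+5 = 41 → write 1 carry 5
  2×9+5 = 23 → write 7 carry 2
  3×9+2 = 29 → write 5 carry 3
  6×9+3 = 57 → write 1 carry 7
  7×9+7 = 70 → write 6 carry 8
  2×9+8 = 26 → write 2 carry 3
  6×9+3 = 57 → write 1 carry 7
  1×9+7 = 16 → write 0 carry 2
  1×9+2 = 11 → write 3 carry 1
  remaining carry: 1

0o130126157137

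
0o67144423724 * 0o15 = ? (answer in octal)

0o1315433002704

Multiply each base-8 digit by 13, carrying:
  4×13 = 52 → write 4 carry 6
  2×13+6 = 32 → write 0 carry 4
  7×13+4 = 95 → write 7 carry 11
  3×13+11 = 50 → write 2 carry 6
  2×13+6 = 32 → write 0 carry 4
  4×13+4 = 56 → write 0 carry 7
  4×13+7 = 59 → write 3 carry 7
  4×13+7 = 59 → write 3 carry 7
  1×13+7 = 20 → write 4 carry 2
  7×13+2 = 93 → write 5 carry 11
  6×13+11 = 89 → write 1 carry 11
  remaining carry: 13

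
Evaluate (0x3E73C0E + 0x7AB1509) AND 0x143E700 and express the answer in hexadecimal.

0x1024100

Add column by column in base 16, right to left:
  E+9 = 7 carry 1
  0+0+1 = 1
  C+5 = 1 carry 1
  3+1+1 = 5
  7+B = 2 carry 1
  E+A+1 = 9 carry 1
  3+7+1 = B
Sum = 0xB925117; now AND with 0x143E700:
  B&1=1, 9&4=0, 2&3=2, 5&E=4, 1&7=1, 1&0=0, 7&0=0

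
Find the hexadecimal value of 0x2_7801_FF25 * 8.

0x13C00FF928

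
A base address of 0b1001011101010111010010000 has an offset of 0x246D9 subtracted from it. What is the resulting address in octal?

0b1001011101010111010010000 = 0o113527220 in octal.
0x246D9 = 0o443331 in octal.
Subtract column by column in base 8:
  0-1 → 7 (borrow)
  2-3-1 → 6 (borrow)
  2-3-1 → 6 (borrow)
  7-3-1 → 3
  2-4 → 6 (borrow)
  5-4-1 → 0
  3-0 → 3
  1-0 → 1
  1-0 → 1

0o113063667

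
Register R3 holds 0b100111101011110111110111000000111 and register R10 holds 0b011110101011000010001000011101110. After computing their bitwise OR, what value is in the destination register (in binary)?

OR bit by bit (1 where either bit is 1):
  100111101011110111110111000000111
| 011110101011000010001000011101110
= 111111101011110111111111011101111

0b111111101011110111111111011101111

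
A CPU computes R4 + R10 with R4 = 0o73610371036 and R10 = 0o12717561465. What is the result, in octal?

0o106530152523

Add column by column in base 8, right to left:
  6+5 = 3 carry 1
  3+6+1 = 2 carry 1
  0+4+1 = 5
  1+1 = 2
  7+6 = 5 carry 1
  3+5+1 = 1 carry 1
  0+7+1 = 0 carry 1
  1+1+1 = 3
  6+7 = 5 carry 1
  3+2+1 = 6
  7+1 = 0 carry 1
  final carry 1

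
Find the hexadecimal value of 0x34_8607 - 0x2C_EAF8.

Subtract column by column in base 16:
  7-8 → F (borrow)
  0-F-1 → 0 (borrow)
  6-A-1 → B (borrow)
  8-E-1 → 9 (borrow)
  4-C-1 → 7 (borrow)
  3-2-1 → 0

0x79B0F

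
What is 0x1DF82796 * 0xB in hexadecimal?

Multiply each base-16 digit by 11, carrying:
  6×11 = 66 → write 2 carry 4
  9×11+4 = 103 → write 7 carry 6
  7×11+6 = 83 → write 3 carry 5
  2×11+5 = 27 → write B carry 1
  8×11+1 = 89 → write 9 carry 5
  F×11+5 = 170 → write A carry 10
  D×11+10 = 153 → write 9 carry 9
  1×11+9 = 20 → write 4 carry 1
  remaining carry: 1

0x149A9B372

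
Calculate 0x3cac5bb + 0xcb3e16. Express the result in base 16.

Add column by column in base 16, right to left:
  b+6 = 1 carry 1
  b+1+1 = d
  5+e = 3 carry 1
  c+3+1 = 0 carry 1
  a+b+1 = 6 carry 1
  c+c+1 = 9 carry 1
  3+0+1 = 4

0x49603d1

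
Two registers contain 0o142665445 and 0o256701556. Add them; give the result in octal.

0o421567223

Add column by column in base 8, right to left:
  5+6 = 3 carry 1
  4+5+1 = 2 carry 1
  4+5+1 = 2 carry 1
  5+1+1 = 7
  6+0 = 6
  6+7 = 5 carry 1
  2+6+1 = 1 carry 1
  4+5+1 = 2 carry 1
  1+2+1 = 4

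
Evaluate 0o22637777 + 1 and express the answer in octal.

0o22640000

The trailing 4 digits are 7 (max in base 8), so adding 1 cascades: they roll to 0 and the next digit up increments.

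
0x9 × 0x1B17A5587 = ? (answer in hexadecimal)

0xF3D4D01BF

Multiply each base-16 digit by 9, carrying:
  7×9 = 63 → write F carry 3
  8×9+3 = 75 → write B carry 4
  5×9+4 = 49 → write 1 carry 3
  5×9+3 = 48 → write 0 carry 3
  A×9+3 = 93 → write D carry 5
  7×9+5 = 68 → write 4 carry 4
  1×9+4 = 13 → write D
  B×9 = 99 → write 3 carry 6
  1×9+6 = 15 → write F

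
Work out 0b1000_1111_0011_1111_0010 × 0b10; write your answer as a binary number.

0b100011110011111100100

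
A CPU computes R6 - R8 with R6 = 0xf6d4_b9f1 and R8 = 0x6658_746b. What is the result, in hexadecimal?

Subtract column by column in base 16:
  1-b → 6 (borrow)
  f-6-1 → 8
  9-4 → 5
  b-7 → 4
  4-8 → c (borrow)
  d-5-1 → 7
  6-6 → 0
  f-6 → 9

0x907c4586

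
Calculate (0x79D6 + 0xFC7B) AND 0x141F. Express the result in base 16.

0x1411

Add column by column in base 16, right to left:
  6+B = 1 carry 1
  D+7+1 = 5 carry 1
  9+C+1 = 6 carry 1
  7+F+1 = 7 carry 1
  final carry 1
Sum = 0x17651; now AND with 0x141F:
  1&0=0, 7&1=1, 6&4=4, 5&1=1, 1&F=1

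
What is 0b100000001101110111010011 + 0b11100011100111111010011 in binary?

0b111100101010110110100110

Add column by column in base 2, right to left:
  1+1 = 0 carry 1
  1+1+1 = 1 carry 1
  0+0+1 = 1
  0+0 = 0
  1+1 = 0 carry 1
  0+0+1 = 1
  1+1 = 0 carry 1
  1+1+1 = 1 carry 1
  1+1+1 = 1 carry 1
  0+1+1 = 0 carry 1
  1+1+1 = 1 carry 1
  1+1+1 = 1 carry 1
  1+0+1 = 0 carry 1
  0+0+1 = 1
  1+1 = 0 carry 1
  1+1+1 = 1 carry 1
  0+1+1 = 0 carry 1
  0+0+1 = 1
  0+0 = 0
  0+0 = 0
  0+1 = 1
  0+1 = 1
  0+1 = 1
  1+0 = 1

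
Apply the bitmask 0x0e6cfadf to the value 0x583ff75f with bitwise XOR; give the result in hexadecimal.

XOR each hex digit independently (no carries):
  5^0=5, 8^e=6, 3^6=5, f^c=3, f^f=0, 7^a=d, 5^d=8, f^f=0

0x56530d80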